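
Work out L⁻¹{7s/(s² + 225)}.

This is the form c·s/(s² + a²) with a = 15, c = 7. L⁻¹ = 7·cos(15t)

Final answer: 7·cos(15t)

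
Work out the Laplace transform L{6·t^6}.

L{t^n} = n!/s^(n+1), so L{t^6} = 720/s^7. Then L{6·t^6} = 6·720/s^7 = 4320/s^7

Final answer: 4320/s^7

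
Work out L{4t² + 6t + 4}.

L{4t² + 6t + 4} = 4·2/s³ + 6/s² + 4/s = 8/s³ + 6/s² + 4/s

Final answer: 8/s³ + 6/s² + 4/s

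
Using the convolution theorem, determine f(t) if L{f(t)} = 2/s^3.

2/s^3 = (2/s)·(1/s^2) = L{2}·L{t}. By convolution, f(t) = 2*t = ∫₀ᵗ 2·τ dτ = 2·t²/2

Final answer: 2·t²/2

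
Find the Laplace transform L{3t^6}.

L{3t^6} = 3 · L{t^6} = 3 · 720/s^7 = 2160/s^7

Final answer: 2160/s^7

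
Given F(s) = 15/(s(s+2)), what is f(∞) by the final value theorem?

f(∞) = lim_{s→0} s·15/(s(s+2)) = lim_{s→0} 15/(s+2) = 15/2 = 15/2

Final answer: 15/2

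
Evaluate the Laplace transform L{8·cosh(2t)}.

L{cosh(ωt)} = s/(s² - ω²), so L{cosh(2t)} = s/(s² - 4). Then L{8·cosh(2t)} = 8·s/(s² - 4) = 8s/(s² - 4)

Final answer: 8s/(s² - 4)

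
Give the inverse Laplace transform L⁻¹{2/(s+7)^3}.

L⁻¹{n!/(s-a)^(n+1)} = t^n·e^(at), so L⁻¹{2/(s+7)^3} = t^2·e^(-7t)

Final answer: t^2·e^(-7t)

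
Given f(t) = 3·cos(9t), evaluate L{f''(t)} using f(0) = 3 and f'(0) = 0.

F(s) = 3s/(s² + 81). L{f''(t)} = s²F(s) - sf(0) - f'(0) = 3s³/(s² + 81) - 3s = (3s³ - 3s(s² + 81))/(s² + 81) = -243s/(s² + 81)

Final answer: -243s/(s² + 81)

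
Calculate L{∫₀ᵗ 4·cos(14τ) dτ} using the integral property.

L{∫₀ᵗ f(τ)dτ} = F(s)/s with F(s) = 4s/(s² + 196), so the result is (4s/(s² + 196))/s = 4/(s² + 196)

Final answer: 4/(s² + 196)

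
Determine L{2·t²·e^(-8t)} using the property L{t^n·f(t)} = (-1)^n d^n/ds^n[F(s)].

L{e^(-8t)} = 1/(s+8). d/ds[1/(s+8)] = -1/(s+8)². d²/ds²[1/(s+8)] = 2/(s+8)³. So L{t²·e^(-8t)} = (-1)² · 2/(s+8)³ = 2/(s+8)³. Then L{2·t²·e^(-8t)} = 2·2/(s+8)³ = 4/(s+8)³

Final answer: 4/(s+8)³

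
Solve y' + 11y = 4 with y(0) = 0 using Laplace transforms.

sY + 11Y = 4/s. Y = 4/(s(s+11)). Partial fractions: Y = 4/11/s - 4/11/(s+11)

Final answer: y(t) = 4/11(1 - e^(-11t))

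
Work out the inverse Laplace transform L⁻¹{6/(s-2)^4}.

L⁻¹{n!/(s-a)^(n+1)} = t^n·e^(at) with n=3, a=2. So L⁻¹{6/(s-2)^4} = t^3·e^(2t)

Final answer: t^3·e^(2t)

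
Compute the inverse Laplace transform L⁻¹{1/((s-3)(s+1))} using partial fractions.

Decompose: A/(s-3) + B/(s+1). A = 1/4, B = -1/4. f(t) = (e^(3t) - e^(-t))/4

Final answer: (e^(3t) - e^(-t))/4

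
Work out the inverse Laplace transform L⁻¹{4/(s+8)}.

L⁻¹{1/(s-a)} = e^(at), so L⁻¹{1/(s+8)} = e^(-8t), and L⁻¹{4/(s+8)} = 4·e^(-8t)

Final answer: 4·e^(-8t)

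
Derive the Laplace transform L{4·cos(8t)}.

L{cos(ωt)} = s/(s² + ω²), so L{cos(8t)} = s/(s² + 64). Then L{4·cos(8t)} = 4·s/(s² + 64) = 4s/(s² + 64)

Final answer: 4s/(s² + 64)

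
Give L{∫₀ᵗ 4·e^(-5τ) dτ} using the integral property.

L{∫₀ᵗ f(τ)dτ} = F(s)/s with F(s) = 4/(s+5), so L{∫₀ᵗ 4·e^(-5τ) dτ} = 4/(s(s+5))

Final answer: 4/(s(s+5))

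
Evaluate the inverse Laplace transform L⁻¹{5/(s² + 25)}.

L⁻¹{5/(s² + 25)} = sin(5t)

Final answer: sin(5t)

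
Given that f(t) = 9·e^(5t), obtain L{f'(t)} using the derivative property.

f(0) = 9, F(s) = 9/(s-5). L{f'(t)} = s·F(s) - f(0) = 9s/(s-5) - 9 = (9s - 9(s-5))/(s-5) = 45/(s-5)

Final answer: 45/(s-5)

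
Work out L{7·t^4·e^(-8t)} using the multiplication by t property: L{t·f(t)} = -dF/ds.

Using L{t^n·e^(at)} = n!/(s-a)^(n+1), L{t^4·e^(-8t)} = 24/(s+8)^5, so L{7·t^4·e^(-8t)} = 7·24/(s+8)^5 = 168/(s+8)^5

Final answer: 168/(s+8)^5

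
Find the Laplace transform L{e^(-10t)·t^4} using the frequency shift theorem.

L{e^(at)·t^n} = n!/(s-a)^(n+1), so L{e^(-10t)·t^4} = 24/(s+10)^5

Final answer: 24/(s+10)^5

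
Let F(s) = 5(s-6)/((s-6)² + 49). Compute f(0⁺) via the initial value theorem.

f(0⁺) = lim_{s→∞} sF(s) = lim_{s→∞} 5s(s-6)/((s-6)² + 49) = 5

Final answer: 5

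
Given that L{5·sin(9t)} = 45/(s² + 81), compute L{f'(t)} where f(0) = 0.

L{f'(t)} = s·F(s) - f(0) = s·45/(s² + 81) - 0 = 45s/(s² + 81)

Final answer: 45s/(s² + 81)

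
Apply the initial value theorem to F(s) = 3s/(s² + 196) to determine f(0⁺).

f(0⁺) = lim_{s→∞} s·3s/(s² + 196) = lim_{s→∞} 3s²/(s² + 196) = 3

Final answer: 3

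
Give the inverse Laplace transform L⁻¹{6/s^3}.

L⁻¹{n!/s^(n+1)} = t^n with n=2. So L⁻¹{2/s^3} = t^2, and L⁻¹{6/s^3} = (6/2)·t^2 = 3·t^2

Final answer: 3·t^2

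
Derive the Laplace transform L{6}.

L{6} = 6 · L{1} = 6/s

Final answer: 6/s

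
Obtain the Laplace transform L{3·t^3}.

L{t^n} = n!/s^(n+1), so L{t^3} = 6/s^4. Then L{3·t^3} = 3·6/s^4 = 18/s^4

Final answer: 18/s^4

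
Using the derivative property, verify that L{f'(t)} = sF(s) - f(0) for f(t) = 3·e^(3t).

f'(t) = 9e^(3t). Direct: L{f'(t)} = 9/(s-3). Property: s·3/(s-3) - 3 = (3s - 3(s-3))/(s-3) = 9/(s-3). ✓

Final answer: 9/(s-3)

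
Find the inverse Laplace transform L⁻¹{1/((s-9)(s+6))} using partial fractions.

Decompose: A/(s-9) + B/(s+6). A = 1/15, B = -1/15. f(t) = (e^(9t) - e^(-6t))/15

Final answer: (e^(9t) - e^(-6t))/15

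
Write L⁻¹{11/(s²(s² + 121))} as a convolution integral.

11/(s²(s² + 121)) = (1/s²)·(11/(s² + 121)) = L{t}·L{sin(11t)}. So f(t) = t*(sin(11t)) = ∫₀ᵗ τ·sin(11(t-τ)) dτ

Final answer: ∫₀ᵗ τ·sin(11(t-τ)) dτ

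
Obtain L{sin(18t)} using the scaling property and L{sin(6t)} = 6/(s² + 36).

Using L{f(at)} = (1/a)F(s/a) with a=3: L{sin(18t)} = (1/3) · 6/((s/3)² + 36) = (1/3) · 6·9/(s² + 324) = 18/(s² + 324)

Final answer: 18/(s² + 324)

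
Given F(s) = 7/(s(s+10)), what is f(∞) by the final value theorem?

f(∞) = lim_{s→0} s·7/(s(s+10)) = lim_{s→0} 7/(s+10) = 7/10 = 7/10

Final answer: 7/10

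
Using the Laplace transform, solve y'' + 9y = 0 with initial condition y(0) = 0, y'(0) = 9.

L{y''} + 9L{y} = 0. s²Y - 0 - 9 + 9Y = 0. Y(s² + 9) = 9. Y = (9)/(s² + 9). Inverting: y(t) = 3sin(3t)

Final answer: y(t) = 3sin(3t)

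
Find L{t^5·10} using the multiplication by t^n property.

L{10} = 10/s. d^1/ds^1[1/s] = -1/s². d^2/ds^2[1/s] = 2/s^3. d^3/ds^3[1/s] = -6/s^4. d^4/ds^4[1/s] = 24/s^5. d^5/ds^5[1/s] = -120/s^6. So L{t^5} = (-1)^{5}·-120/s^6 = 120/s^6. Then L{t^5·10} = 10·120/s^6 = 1200/s^6

Final answer: 1200/s^6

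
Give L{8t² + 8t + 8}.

L{8t² + 8t + 8} = 8·2/s³ + 8/s² + 8/s = 16/s³ + 8/s² + 8/s

Final answer: 16/s³ + 8/s² + 8/s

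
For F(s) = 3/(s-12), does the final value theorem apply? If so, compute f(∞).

sF(s) = 3s/(s-12) has a pole at s = 12 in the right half-plane. Theorem does NOT apply (unstable system; f(t) = 3·e^(12t) grows without bound).

Final answer: Not applicable (unstable)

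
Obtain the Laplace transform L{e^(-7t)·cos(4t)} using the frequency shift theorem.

Frequency shift: L{e^(at)f(t)} = F(s-a). L{e^(-7t)·cos(4t)} = (s+7)/((s+7)² + 16)

Final answer: (s+7)/((s+7)² + 16)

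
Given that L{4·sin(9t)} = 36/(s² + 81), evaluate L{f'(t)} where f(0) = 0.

L{f'(t)} = s·F(s) - f(0) = s·36/(s² + 81) - 0 = 36s/(s² + 81)

Final answer: 36s/(s² + 81)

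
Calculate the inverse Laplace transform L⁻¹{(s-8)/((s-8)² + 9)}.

Using frequency shift, L⁻¹{(s-8)/((s-8)² + 9)} = e^(8t)·cos(3t)

Final answer: e^(8t)·cos(3t)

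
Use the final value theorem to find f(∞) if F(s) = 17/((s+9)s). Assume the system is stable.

f(∞) = lim_{s→0} sF(s) = lim_{s→0} 17/(s+9) = 17/9

Final answer: 17/9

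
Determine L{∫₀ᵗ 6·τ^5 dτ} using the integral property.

L{∫₀ᵗ f(τ)dτ} = F(s)/s with f(t) = 6t^5. F(s) = 720/s^6, so L{∫₀ᵗ 6·τ^5 dτ} = (720/s^6)/s = 720/s^7. (Check: ∫₀ᵗ 6·τ^5 dτ = 6t^6/6.)

Final answer: 720/s^7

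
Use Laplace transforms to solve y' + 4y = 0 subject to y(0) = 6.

L{y'} + 4L{y} = 0. sY - 6 + 4Y = 0. Y(s+4) = 6. Y = 6/(s+4)

Final answer: y(t) = 6e^(-4t)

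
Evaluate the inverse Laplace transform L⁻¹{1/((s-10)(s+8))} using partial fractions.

Decompose: A/(s-10) + B/(s+8). A = 1/18, B = -1/18. f(t) = (e^(10t) - e^(-8t))/18

Final answer: (e^(10t) - e^(-8t))/18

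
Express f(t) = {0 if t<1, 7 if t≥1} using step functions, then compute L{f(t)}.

f(t) = 7·u(t-1). L{u(t-1)} = e^(-s)/s, so L{f(t)} = 7·e^(-s)/s

Final answer: 7·e^(-s)/s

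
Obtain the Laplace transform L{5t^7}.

L{5t^7} = 5 · L{t^7} = 5 · 5040/s^8 = 25200/s^8

Final answer: 25200/s^8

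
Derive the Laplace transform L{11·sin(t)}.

L{sin(ωt)} = ω/(s² + ω²), so L{sin(t)} = 1/(s² + 1). Then L{11·sin(t)} = 11·1/(s² + 1) = 11/(s² + 1)

Final answer: 11/(s² + 1)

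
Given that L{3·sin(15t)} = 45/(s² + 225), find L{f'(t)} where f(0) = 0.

L{f'(t)} = s·F(s) - f(0) = s·45/(s² + 225) - 0 = 45s/(s² + 225)

Final answer: 45s/(s² + 225)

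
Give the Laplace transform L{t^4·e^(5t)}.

L{t^n·e^(at)} = n!/(s-a)^(n+1), so L{t^4·e^(5t)} = 24/(s-5)^5

Final answer: 24/(s-5)^5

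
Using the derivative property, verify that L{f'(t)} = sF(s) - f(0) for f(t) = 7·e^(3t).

f'(t) = 21e^(3t). Direct: L{f'(t)} = 21/(s-3). Property: s·7/(s-3) - 7 = (7s - 7(s-3))/(s-3) = 21/(s-3). ✓

Final answer: 21/(s-3)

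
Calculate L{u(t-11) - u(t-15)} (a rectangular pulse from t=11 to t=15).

L{u(t-a)} = e^(-as)/s. L{u(t-11) - u(t-15)} = (e^(-11s) - e^(-15s))/s

Final answer: (e^(-11s) - e^(-15s))/s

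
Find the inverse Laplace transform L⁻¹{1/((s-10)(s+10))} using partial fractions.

Decompose: A/(s-10) + B/(s+10). A = 1/20, B = -1/20. f(t) = (e^(10t) - e^(-10t))/20

Final answer: (e^(10t) - e^(-10t))/20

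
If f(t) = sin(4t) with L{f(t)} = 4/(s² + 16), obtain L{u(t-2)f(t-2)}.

Time shift theorem: L{u(t-a)f(t-a)} = e^(-as)F(s). Here a=2, F(s) = 4/(s² + 16), so L{u(t-2)f(t-2)} = e^(-2s)·4/(s² + 16)

Final answer: e^(-2s)·4/(s² + 16)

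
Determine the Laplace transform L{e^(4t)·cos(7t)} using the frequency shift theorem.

Frequency shift: L{e^(at)f(t)} = F(s-a). L{e^(4t)·cos(7t)} = (s-4)/((s-4)² + 49)

Final answer: (s-4)/((s-4)² + 49)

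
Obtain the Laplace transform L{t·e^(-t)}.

L{t^n·e^(at)} = n!/(s-a)^(n+1), so L{t·e^(-t)} = 1/(s+1)^2

Final answer: 1/(s+1)^2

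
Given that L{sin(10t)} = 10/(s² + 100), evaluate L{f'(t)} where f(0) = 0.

L{f'(t)} = s·F(s) - f(0) = s·10/(s² + 100) - 0 = 10s/(s² + 100)

Final answer: 10s/(s² + 100)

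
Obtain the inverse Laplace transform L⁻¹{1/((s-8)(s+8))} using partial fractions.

Decompose: A/(s-8) + B/(s+8). A = 1/16, B = -1/16. f(t) = (e^(8t) - e^(-8t))/16

Final answer: (e^(8t) - e^(-8t))/16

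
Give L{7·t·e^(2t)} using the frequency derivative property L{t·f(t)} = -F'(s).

L{e^(2t)} = 1/(s-2). By frequency derivative: L{t·e^(2t)} = -d/ds[1/(s-2)] = -(-1)/(s-2)² = 1/(s-2)². Then L{7·t·e^(2t)} = 7·1/(s-2)² = 7/(s-2)²

Final answer: 7/(s-2)²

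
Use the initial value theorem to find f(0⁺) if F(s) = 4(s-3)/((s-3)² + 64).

f(0⁺) = lim_{s→∞} sF(s) = lim_{s→∞} 4s(s-3)/((s-3)² + 64) = 4

Final answer: 4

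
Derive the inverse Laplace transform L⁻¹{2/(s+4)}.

L⁻¹{1/(s-a)} = e^(at), so L⁻¹{1/(s+4)} = e^(-4t), and L⁻¹{2/(s+4)} = 2·e^(-4t)

Final answer: 2·e^(-4t)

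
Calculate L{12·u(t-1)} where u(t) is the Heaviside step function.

L{u(t-a)} = e^(-as)/s. Here a=1, so L{u(t-1)} = e^(-s)/s, and L{12·u(t-1)} = 12·e^(-s)/s

Final answer: 12·e^(-s)/s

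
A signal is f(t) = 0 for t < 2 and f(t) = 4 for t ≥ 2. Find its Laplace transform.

f(t) = 4·u(t-2). L{u(t-2)} = e^(-2s)/s, so L{f(t)} = 4·e^(-2s)/s

Final answer: 4·e^(-2s)/s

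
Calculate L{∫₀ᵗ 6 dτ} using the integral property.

L{∫₀ᵗ f(τ)dτ} = F(s)/s with f(t) = 6. F(s) = 6/s, so L{∫₀ᵗ 6 dτ} = (6/s)/s = 6/s². (Check: ∫₀ᵗ 6 dτ = 6t.)

Final answer: 6/s²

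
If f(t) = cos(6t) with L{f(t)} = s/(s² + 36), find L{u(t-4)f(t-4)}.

Time shift theorem: L{u(t-a)f(t-a)} = e^(-as)F(s). Here a=4, F(s) = s/(s² + 36), so L{u(t-4)f(t-4)} = e^(-4s)·s/(s² + 36)

Final answer: e^(-4s)·s/(s² + 36)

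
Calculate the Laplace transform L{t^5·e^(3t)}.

L{t^n·e^(at)} = n!/(s-a)^(n+1), so L{t^5·e^(3t)} = 120/(s-3)^6

Final answer: 120/(s-3)^6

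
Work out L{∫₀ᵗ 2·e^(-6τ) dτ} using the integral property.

L{∫₀ᵗ f(τ)dτ} = F(s)/s with F(s) = 2/(s+6), so L{∫₀ᵗ 2·e^(-6τ) dτ} = 2/(s(s+6))

Final answer: 2/(s(s+6))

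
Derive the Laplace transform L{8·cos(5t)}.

L{cos(ωt)} = s/(s² + ω²), so L{cos(5t)} = s/(s² + 25). Then L{8·cos(5t)} = 8·s/(s² + 25) = 8s/(s² + 25)

Final answer: 8s/(s² + 25)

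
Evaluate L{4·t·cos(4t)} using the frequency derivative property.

L{cos(4t)} = s/(s² + 16). Derivative: d/ds[s/(s² + 16)] = [(s² + 16) - s·2s]/(s² + 16)² = (16 - s²)/(s² + 16)². So L{t·cos(4t)} = -F'(s) = (s² - 16)/(s² + 16)². Then L{4·t·cos(4t)} = 4·(s² - 16)/(s² + 16)²

Final answer: 4·(s² - 16)/(s² + 16)²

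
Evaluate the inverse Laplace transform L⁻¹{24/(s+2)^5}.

L⁻¹{n!/(s-a)^(n+1)} = t^n·e^(at), so L⁻¹{24/(s+2)^5} = t^4·e^(-2t)

Final answer: t^4·e^(-2t)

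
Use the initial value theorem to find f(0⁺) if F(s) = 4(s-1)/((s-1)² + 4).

f(0⁺) = lim_{s→∞} sF(s) = lim_{s→∞} 4s(s-1)/((s-1)² + 4) = 4

Final answer: 4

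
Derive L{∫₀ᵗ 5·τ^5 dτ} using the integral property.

L{∫₀ᵗ f(τ)dτ} = F(s)/s with f(t) = 5t^5. F(s) = 600/s^6, so L{∫₀ᵗ 5·τ^5 dτ} = (600/s^6)/s = 600/s^7. (Check: ∫₀ᵗ 5·τ^5 dτ = 5t^6/6.)

Final answer: 600/s^7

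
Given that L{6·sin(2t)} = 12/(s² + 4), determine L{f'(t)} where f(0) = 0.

L{f'(t)} = s·F(s) - f(0) = s·12/(s² + 4) - 0 = 12s/(s² + 4)

Final answer: 12s/(s² + 4)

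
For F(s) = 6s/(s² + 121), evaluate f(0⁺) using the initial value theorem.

f(0⁺) = lim_{s→∞} s·6s/(s² + 121) = lim_{s→∞} 6s²/(s² + 121) = 6

Final answer: 6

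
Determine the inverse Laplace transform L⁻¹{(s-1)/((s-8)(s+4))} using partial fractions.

Using partial fractions, f(t) = (7e^(8t) + 5e^(-4t))/12

Final answer: (7e^(8t) + 5e^(-4t))/12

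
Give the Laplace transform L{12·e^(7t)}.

L{e^(at)} = 1/(s-a), so L{e^(7t)} = 1/(s-7). Then L{12·e^(7t)} = 12/(s-7)

Final answer: 12/(s-7)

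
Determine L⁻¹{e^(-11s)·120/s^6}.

L⁻¹{120/s^6} = t^5. By the time shift theorem, L⁻¹{e^(-as)F(s)} = u(t-a)f(t-a) with a=11, so L⁻¹{e^(-11s)·120/s^6} = u(t-11)·(t-11)^5

Final answer: u(t-11)·(t-11)^5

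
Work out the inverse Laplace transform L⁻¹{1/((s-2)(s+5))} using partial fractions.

Decompose: A/(s-2) + B/(s+5). A = 1/7, B = -1/7. f(t) = (e^(2t) - e^(-5t))/7

Final answer: (e^(2t) - e^(-5t))/7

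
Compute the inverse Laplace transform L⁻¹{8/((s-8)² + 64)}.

Using frequency shift, L⁻¹{8/((s-8)² + 64)} = e^(8t)·sin(8t)

Final answer: e^(8t)·sin(8t)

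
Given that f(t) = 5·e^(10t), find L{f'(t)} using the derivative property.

f(0) = 5, F(s) = 5/(s-10). L{f'(t)} = s·F(s) - f(0) = 5s/(s-10) - 5 = (5s - 5(s-10))/(s-10) = 50/(s-10)

Final answer: 50/(s-10)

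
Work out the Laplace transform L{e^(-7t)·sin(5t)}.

L{e^(at)·sin(ωt)} = ω/((s-a)² + ω²), so L{e^(-7t)·sin(5t)} = 5/((s+7)² + 25)

Final answer: 5/((s+7)² + 25)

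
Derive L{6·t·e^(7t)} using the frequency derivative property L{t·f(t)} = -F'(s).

L{e^(7t)} = 1/(s-7). By frequency derivative: L{t·e^(7t)} = -d/ds[1/(s-7)] = -(-1)/(s-7)² = 1/(s-7)². Then L{6·t·e^(7t)} = 6·1/(s-7)² = 6/(s-7)²

Final answer: 6/(s-7)²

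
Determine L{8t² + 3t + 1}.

L{8t² + 3t + 1} = 8·2/s³ + 3/s² + 1/s = 16/s³ + 3/s² + 1/s

Final answer: 16/s³ + 3/s² + 1/s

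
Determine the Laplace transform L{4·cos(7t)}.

L{cos(ωt)} = s/(s² + ω²), so L{cos(7t)} = s/(s² + 49). Then L{4·cos(7t)} = 4·s/(s² + 49) = 4s/(s² + 49)

Final answer: 4s/(s² + 49)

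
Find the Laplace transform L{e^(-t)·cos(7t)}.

L{e^(at)·cos(ωt)} = (s-a)/((s-a)² + ω²), so L{e^(-t)·cos(7t)} = (s+1)/((s+1)² + 49)

Final answer: (s+1)/((s+1)² + 49)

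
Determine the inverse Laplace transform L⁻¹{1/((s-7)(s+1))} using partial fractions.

Decompose: A/(s-7) + B/(s+1). A = 1/8, B = -1/8. f(t) = (e^(7t) - e^(-t))/8

Final answer: (e^(7t) - e^(-t))/8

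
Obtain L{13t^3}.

L{t^n} = n!/s^(n+1). So L{13t^3} = 13·3!/s^4 = 78/s^4

Final answer: 78/s^4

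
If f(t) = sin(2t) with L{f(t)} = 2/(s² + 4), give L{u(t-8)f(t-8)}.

Time shift theorem: L{u(t-a)f(t-a)} = e^(-as)F(s). Here a=8, F(s) = 2/(s² + 4), so L{u(t-8)f(t-8)} = e^(-8s)·2/(s² + 4)

Final answer: e^(-8s)·2/(s² + 4)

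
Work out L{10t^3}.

L{t^n} = n!/s^(n+1). So L{10t^3} = 10·3!/s^4 = 60/s^4

Final answer: 60/s^4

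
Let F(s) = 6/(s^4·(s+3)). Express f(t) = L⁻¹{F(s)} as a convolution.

6/(s^4·(s+3)) = (6/s^4)·(1/(s+3)) = L{t^3}·L{e^(-3t)}. So f(t) = t^3*e^(-3t) = ∫₀ᵗ τ^3·e^(-3(t-τ)) dτ

Final answer: ∫₀ᵗ τ^3·e^(-3(t-τ)) dτ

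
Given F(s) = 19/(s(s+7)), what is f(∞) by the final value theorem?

f(∞) = lim_{s→0} s·19/(s(s+7)) = lim_{s→0} 19/(s+7) = 19/7 = 19/7

Final answer: 19/7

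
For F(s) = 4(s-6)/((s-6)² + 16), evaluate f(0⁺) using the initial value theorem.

f(0⁺) = lim_{s→∞} sF(s) = lim_{s→∞} 4s(s-6)/((s-6)² + 16) = 4

Final answer: 4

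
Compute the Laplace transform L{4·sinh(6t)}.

L{sinh(ωt)} = ω/(s² - ω²), so L{sinh(6t)} = 6/(s² - 36). Then L{4·sinh(6t)} = 4·6/(s² - 36) = 24/(s² - 36)

Final answer: 24/(s² - 36)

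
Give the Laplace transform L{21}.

L{21} = 21 · L{1} = 21/s

Final answer: 21/s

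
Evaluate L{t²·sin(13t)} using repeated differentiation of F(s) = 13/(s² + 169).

F(s) = 13/(s² + 169). F'(s) = -26s/(s² + 169)². F''(s) = -26(169 - 3s²)/(s² + 169)³ = (78s² - 4394)/(s² + 169)³. So L{t²·sin(13t)} = (-1)² F''(s) = (78s² - 4394)/(s² + 169)³

Final answer: (78s² - 4394)/(s² + 169)³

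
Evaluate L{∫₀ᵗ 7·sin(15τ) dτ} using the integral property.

L{∫₀ᵗ f(τ)dτ} = F(s)/s with F(s) = 105/(s² + 225), so the result is (105/(s² + 225))/s = 105/(s(s² + 225))

Final answer: 105/(s(s² + 225))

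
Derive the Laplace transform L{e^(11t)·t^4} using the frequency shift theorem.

L{e^(at)·t^n} = n!/(s-a)^(n+1), so L{e^(11t)·t^4} = 24/(s-11)^5

Final answer: 24/(s-11)^5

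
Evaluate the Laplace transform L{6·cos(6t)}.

L{cos(ωt)} = s/(s² + ω²), so L{cos(6t)} = s/(s² + 36). Then L{6·cos(6t)} = 6·s/(s² + 36) = 6s/(s² + 36)

Final answer: 6s/(s² + 36)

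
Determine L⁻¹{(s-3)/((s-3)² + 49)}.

Using frequency shift: L⁻¹{(s-a)/((s-a)² + b²)} = e^(at)cos(bt). Here a=3, b=7

Final answer: e^(3t)·cos(7t)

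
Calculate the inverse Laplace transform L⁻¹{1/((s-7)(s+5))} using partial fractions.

Decompose: A/(s-7) + B/(s+5). A = 1/12, B = -1/12. f(t) = (e^(7t) - e^(-5t))/12

Final answer: (e^(7t) - e^(-5t))/12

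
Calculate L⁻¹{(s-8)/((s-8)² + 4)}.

Using frequency shift: L⁻¹{(s-a)/((s-a)² + b²)} = e^(at)cos(bt). Here a=8, b=2

Final answer: e^(8t)·cos(2t)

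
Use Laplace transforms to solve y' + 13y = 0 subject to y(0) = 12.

L{y'} + 13L{y} = 0. sY - 12 + 13Y = 0. Y(s+13) = 12. Y = 12/(s+13)

Final answer: y(t) = 12e^(-13t)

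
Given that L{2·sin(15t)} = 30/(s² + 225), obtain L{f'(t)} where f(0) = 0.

L{f'(t)} = s·F(s) - f(0) = s·30/(s² + 225) - 0 = 30s/(s² + 225)

Final answer: 30s/(s² + 225)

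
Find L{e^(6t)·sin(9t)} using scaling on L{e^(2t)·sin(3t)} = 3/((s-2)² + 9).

Scaling with a=3: L{e^(6t)·sin(9t)} = (1/3) · 3/((s/3-2)² + 9). Simplifying: 9/((s-6)² + 81)

Final answer: 9/((s-6)² + 81)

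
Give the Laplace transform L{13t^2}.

L{13t^2} = 13 · L{t^2} = 13 · 2/s^3 = 26/s^3

Final answer: 26/s^3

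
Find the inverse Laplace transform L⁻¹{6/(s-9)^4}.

L⁻¹{n!/(s-a)^(n+1)} = t^n·e^(at), so L⁻¹{6/(s-9)^4} = t^3·e^(9t)

Final answer: t^3·e^(9t)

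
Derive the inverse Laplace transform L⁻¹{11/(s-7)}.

L⁻¹{1/(s-a)} = e^(at), so L⁻¹{1/(s-7)} = e^(7t), and L⁻¹{11/(s-7)} = 11·e^(7t)

Final answer: 11·e^(7t)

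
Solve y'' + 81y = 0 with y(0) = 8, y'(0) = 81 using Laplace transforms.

L{y''} + 81L{y} = 0. s²Y - 8s - 81 + 81Y = 0. Y(s² + 81) = 8s + 81. Y = (8s + 81)/(s² + 81). Inverting: y(t) = 8cos(9t) + 9sin(9t)

Final answer: y(t) = 8cos(9t) + 9sin(9t)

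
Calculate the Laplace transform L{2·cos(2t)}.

L{cos(ωt)} = s/(s² + ω²), so L{cos(2t)} = s/(s² + 4). Then L{2·cos(2t)} = 2·s/(s² + 4) = 2s/(s² + 4)

Final answer: 2s/(s² + 4)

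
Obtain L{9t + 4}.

L{9t + 4} = 9·L{t} + 4·L{1} = 9/s² + 4/s

Final answer: 9/s² + 4/s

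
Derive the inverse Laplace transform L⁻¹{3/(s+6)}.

L⁻¹{1/(s-a)} = e^(at), so L⁻¹{1/(s+6)} = e^(-6t), and L⁻¹{3/(s+6)} = 3·e^(-6t)

Final answer: 3·e^(-6t)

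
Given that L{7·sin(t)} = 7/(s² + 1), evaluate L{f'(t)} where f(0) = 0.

L{f'(t)} = s·F(s) - f(0) = s·7/(s² + 1) - 0 = 7s/(s² + 1)

Final answer: 7s/(s² + 1)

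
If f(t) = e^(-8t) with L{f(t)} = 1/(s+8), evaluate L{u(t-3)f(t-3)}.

Time shift theorem: L{u(t-a)f(t-a)} = e^(-as)F(s). Here a=3, F(s) = 1/(s+8), so L{u(t-3)f(t-3)} = e^(-3s)·1/(s+8)

Final answer: e^(-3s)·1/(s+8)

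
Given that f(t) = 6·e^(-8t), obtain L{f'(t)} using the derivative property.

f(0) = 6, F(s) = 6/(s+8). L{f'(t)} = s·F(s) - f(0) = 6s/(s+8) - 6 = (6s - 6(s+8))/(s+8) = -48/(s+8)

Final answer: -48/(s+8)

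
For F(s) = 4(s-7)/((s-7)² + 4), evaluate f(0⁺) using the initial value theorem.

f(0⁺) = lim_{s→∞} sF(s) = lim_{s→∞} 4s(s-7)/((s-7)² + 4) = 4

Final answer: 4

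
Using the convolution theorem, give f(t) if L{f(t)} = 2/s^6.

2/s^6 = (2/s)·(1/s^5) = L{2}·L{t^4/24}. By convolution, f(t) = 2*t^4/24 = ∫₀ᵗ 2·τ^4/24 dτ = 2·t^5/120

Final answer: 2·t^5/120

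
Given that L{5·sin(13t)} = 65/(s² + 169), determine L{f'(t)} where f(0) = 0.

L{f'(t)} = s·F(s) - f(0) = s·65/(s² + 169) - 0 = 65s/(s² + 169)

Final answer: 65s/(s² + 169)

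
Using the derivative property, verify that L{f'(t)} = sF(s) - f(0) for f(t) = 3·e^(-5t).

f'(t) = -15e^(-5t). Direct: L{f'(t)} = -15/(s+5). Property: s·3/(s+5) - 3 = (3s - 3(s+5))/(s+5) = -15/(s+5). ✓

Final answer: -15/(s+5)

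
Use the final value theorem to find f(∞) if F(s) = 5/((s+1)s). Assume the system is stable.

f(∞) = lim_{s→0} sF(s) = lim_{s→0} 5/(s+1) = 5

Final answer: 5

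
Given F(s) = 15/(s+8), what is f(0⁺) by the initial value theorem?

f(0⁺) = lim_{s→∞} s·15/(s+8) = lim_{s→∞} 15s/(s+8) = 15

Final answer: 15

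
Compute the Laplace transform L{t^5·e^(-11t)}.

L{t^n·e^(at)} = n!/(s-a)^(n+1), so L{t^5·e^(-11t)} = 120/(s+11)^6

Final answer: 120/(s+11)^6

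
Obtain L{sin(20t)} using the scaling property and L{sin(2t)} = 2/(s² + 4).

Using L{f(at)} = (1/a)F(s/a) with a=10: L{sin(20t)} = (1/10) · 2/((s/10)² + 4) = (1/10) · 2·100/(s² + 400) = 20/(s² + 400)

Final answer: 20/(s² + 400)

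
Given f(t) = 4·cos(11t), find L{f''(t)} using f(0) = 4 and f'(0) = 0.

F(s) = 4s/(s² + 121). L{f''(t)} = s²F(s) - sf(0) - f'(0) = 4s³/(s² + 121) - 4s = (4s³ - 4s(s² + 121))/(s² + 121) = -484s/(s² + 121)

Final answer: -484s/(s² + 121)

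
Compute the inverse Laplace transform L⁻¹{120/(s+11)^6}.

L⁻¹{n!/(s-a)^(n+1)} = t^n·e^(at), so L⁻¹{120/(s+11)^6} = t^5·e^(-11t)

Final answer: t^5·e^(-11t)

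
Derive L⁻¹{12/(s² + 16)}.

This is the form c·a/(s² + a²) with a = 4, c = 3. L⁻¹ = 3·sin(4t)

Final answer: 3·sin(4t)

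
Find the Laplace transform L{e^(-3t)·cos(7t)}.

L{e^(at)·cos(ωt)} = (s-a)/((s-a)² + ω²), so L{e^(-3t)·cos(7t)} = (s+3)/((s+3)² + 49)

Final answer: (s+3)/((s+3)² + 49)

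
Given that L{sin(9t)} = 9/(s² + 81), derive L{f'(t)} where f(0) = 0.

L{f'(t)} = s·F(s) - f(0) = s·9/(s² + 81) - 0 = 9s/(s² + 81)

Final answer: 9s/(s² + 81)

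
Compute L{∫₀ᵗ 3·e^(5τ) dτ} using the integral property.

L{∫₀ᵗ f(τ)dτ} = F(s)/s with F(s) = 3/(s-5), so L{∫₀ᵗ 3·e^(5τ) dτ} = 3/(s(s-5))

Final answer: 3/(s(s-5))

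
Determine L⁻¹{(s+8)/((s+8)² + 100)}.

Using frequency shift: L⁻¹{(s-a)/((s-a)² + b²)} = e^(at)cos(bt). Here a=-8, b=10

Final answer: e^(-8t)·cos(10t)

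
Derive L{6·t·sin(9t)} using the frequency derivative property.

L{sin(9t)} = 9/(s² + 81). By L{t·f(t)} = -F'(s): -d/ds[9/(s² + 81)] = -(9)·(-2s)/(s² + 81)² = 18s/(s² + 81)². Then L{6·t·sin(9t)} = 6·18s/(s² + 81)² = 108s/(s² + 81)²

Final answer: 108s/(s² + 81)²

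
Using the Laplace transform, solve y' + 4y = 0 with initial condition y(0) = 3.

L{y'} + 4L{y} = 0. sY - 3 + 4Y = 0. Y(s+4) = 3. Y = 3/(s+4)

Final answer: y(t) = 3e^(-4t)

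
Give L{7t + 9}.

L{7t + 9} = 7·L{t} + 9·L{1} = 7/s² + 9/s

Final answer: 7/s² + 9/s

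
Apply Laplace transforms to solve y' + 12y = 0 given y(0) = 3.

L{y'} + 12L{y} = 0. sY - 3 + 12Y = 0. Y(s+12) = 3. Y = 3/(s+12)

Final answer: y(t) = 3e^(-12t)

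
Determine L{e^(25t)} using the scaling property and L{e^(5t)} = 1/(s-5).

Using L{f(at)} = (1/a)F(s/a) with a=5 and f(t) = e^(5t): L{e^(25t)} = (1/5) · 1/((s/5)-5) = (1/5) · 5/(s-25) = 1/(s-25)

Final answer: 1/(s-25)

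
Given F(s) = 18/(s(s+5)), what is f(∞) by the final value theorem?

f(∞) = lim_{s→0} s·18/(s(s+5)) = lim_{s→0} 18/(s+5) = 18/5 = 18/5

Final answer: 18/5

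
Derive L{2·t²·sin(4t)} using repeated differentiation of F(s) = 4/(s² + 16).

F(s) = 4/(s² + 16). F'(s) = -8s/(s² + 16)². F''(s) = -8(16 - 3s²)/(s² + 16)³ = (24s² - 128)/(s² + 16)³. So L{t²·sin(4t)} = (-1)² F''(s) = (24s² - 128)/(s² + 16)³. Then L{2·t²·sin(4t)} = 2·(24s² - 128)/(s² + 16)³ = (48s² - 256)/(s² + 16)³

Final answer: (48s² - 256)/(s² + 16)³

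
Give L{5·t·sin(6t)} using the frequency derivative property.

L{sin(6t)} = 6/(s² + 36). By L{t·f(t)} = -F'(s): -d/ds[6/(s² + 36)] = -(6)·(-2s)/(s² + 36)² = 12s/(s² + 36)². Then L{5·t·sin(6t)} = 5·12s/(s² + 36)² = 60s/(s² + 36)²

Final answer: 60s/(s² + 36)²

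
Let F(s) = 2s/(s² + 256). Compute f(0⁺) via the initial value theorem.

f(0⁺) = lim_{s→∞} s·2s/(s² + 256) = lim_{s→∞} 2s²/(s² + 256) = 2

Final answer: 2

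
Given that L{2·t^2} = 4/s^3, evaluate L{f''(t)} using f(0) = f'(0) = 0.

L{f''(t)} = s²F(s) - sf(0) - f'(0) = s²·4/s^3 - 0 - 0 = 4/s

Final answer: 4/s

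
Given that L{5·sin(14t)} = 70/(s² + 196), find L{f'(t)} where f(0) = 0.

L{f'(t)} = s·F(s) - f(0) = s·70/(s² + 196) - 0 = 70s/(s² + 196)

Final answer: 70s/(s² + 196)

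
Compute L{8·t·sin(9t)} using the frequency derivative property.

L{sin(9t)} = 9/(s² + 81). By L{t·f(t)} = -F'(s): -d/ds[9/(s² + 81)] = -(9)·(-2s)/(s² + 81)² = 18s/(s² + 81)². Then L{8·t·sin(9t)} = 8·18s/(s² + 81)² = 144s/(s² + 81)²

Final answer: 144s/(s² + 81)²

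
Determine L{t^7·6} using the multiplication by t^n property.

L{6} = 6/s. d^1/ds^1[1/s] = -1/s². d^2/ds^2[1/s] = 2/s^3. d^3/ds^3[1/s] = -6/s^4. d^4/ds^4[1/s] = 24/s^5. d^5/ds^5[1/s] = -120/s^6. d^6/ds^6[1/s] = 720/s^7. d^7/ds^7[1/s] = -5040/s^8. So L{t^7} = (-1)^{7}·-5040/s^8 = 5040/s^8. Then L{t^7·6} = 6·5040/s^8 = 30240/s^8

Final answer: 30240/s^8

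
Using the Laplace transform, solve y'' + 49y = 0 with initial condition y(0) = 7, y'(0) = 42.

L{y''} + 49L{y} = 0. s²Y - 7s - 42 + 49Y = 0. Y(s² + 49) = 7s + 42. Y = (7s + 42)/(s² + 49). Inverting: y(t) = 7cos(7t) + 6sin(7t)

Final answer: y(t) = 7cos(7t) + 6sin(7t)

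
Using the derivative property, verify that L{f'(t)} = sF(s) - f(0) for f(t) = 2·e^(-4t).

f'(t) = -8e^(-4t). Direct: L{f'(t)} = -8/(s+4). Property: s·2/(s+4) - 2 = (2s - 2(s+4))/(s+4) = -8/(s+4). ✓

Final answer: -8/(s+4)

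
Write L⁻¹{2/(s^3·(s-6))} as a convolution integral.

2/(s^3·(s-6)) = (2/s^3)·(1/(s-6)) = L{t^2}·L{e^(6t)}. So f(t) = t^2*e^(6t) = ∫₀ᵗ τ^2·e^(6(t-τ)) dτ

Final answer: ∫₀ᵗ τ^2·e^(6(t-τ)) dτ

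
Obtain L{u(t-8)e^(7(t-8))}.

u(t-a)f(t-a) with f(t)=e^(7t). L{e^(7t)} = 1/(s-7). By time shift: e^(-8s)/(s-7)

Final answer: e^(-8s)/(s-7)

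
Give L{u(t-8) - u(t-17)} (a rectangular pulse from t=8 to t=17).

L{u(t-a)} = e^(-as)/s. L{u(t-8) - u(t-17)} = (e^(-8s) - e^(-17s))/s

Final answer: (e^(-8s) - e^(-17s))/s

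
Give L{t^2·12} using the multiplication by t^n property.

L{12} = 12/s. d^1/ds^1[1/s] = -1/s². d^2/ds^2[1/s] = 2/s^3. So L{t^2} = (-1)^{2}·2/s^3 = 2/s^3. Then L{t^2·12} = 12·2/s^3 = 24/s^3

Final answer: 24/s^3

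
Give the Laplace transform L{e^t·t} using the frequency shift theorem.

L{e^(at)·t^n} = n!/(s-a)^(n+1), so L{e^t·t} = 1/(s-1)^2

Final answer: 1/(s-1)^2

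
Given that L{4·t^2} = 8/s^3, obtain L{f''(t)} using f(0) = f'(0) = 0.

L{f''(t)} = s²F(s) - sf(0) - f'(0) = s²·8/s^3 - 0 - 0 = 8/s

Final answer: 8/s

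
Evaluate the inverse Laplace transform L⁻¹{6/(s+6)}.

L⁻¹{1/(s-a)} = e^(at), so L⁻¹{1/(s+6)} = e^(-6t), and L⁻¹{6/(s+6)} = 6·e^(-6t)

Final answer: 6·e^(-6t)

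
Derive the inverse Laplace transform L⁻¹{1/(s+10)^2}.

L⁻¹{n!/(s-a)^(n+1)} = t^n·e^(at), so L⁻¹{1/(s+10)^2} = t·e^(-10t)

Final answer: t·e^(-10t)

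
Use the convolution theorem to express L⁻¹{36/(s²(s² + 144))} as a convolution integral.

36/(s²(s² + 144)) = (1/s²)·(36/(s² + 144)) = L{t}·L{3·sin(12t)}. So f(t) = t*(3·sin(12t)) = ∫₀ᵗ 3τ·sin(12(t-τ)) dτ

Final answer: ∫₀ᵗ 3τ·sin(12(t-τ)) dτ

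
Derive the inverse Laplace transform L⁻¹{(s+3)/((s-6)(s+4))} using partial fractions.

Using partial fractions, f(t) = (9e^(6t) + e^(-4t))/10

Final answer: (9e^(6t) + e^(-4t))/10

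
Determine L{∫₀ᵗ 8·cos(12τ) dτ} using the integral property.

L{∫₀ᵗ f(τ)dτ} = F(s)/s with F(s) = 8s/(s² + 144), so the result is (8s/(s² + 144))/s = 8/(s² + 144)

Final answer: 8/(s² + 144)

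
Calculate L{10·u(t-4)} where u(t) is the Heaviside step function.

L{u(t-a)} = e^(-as)/s. Here a=4, so L{u(t-4)} = e^(-4s)/s, and L{10·u(t-4)} = 10·e^(-4s)/s

Final answer: 10·e^(-4s)/s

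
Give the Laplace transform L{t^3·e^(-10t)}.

L{t^n·e^(at)} = n!/(s-a)^(n+1), so L{t^3·e^(-10t)} = 6/(s+10)^4

Final answer: 6/(s+10)^4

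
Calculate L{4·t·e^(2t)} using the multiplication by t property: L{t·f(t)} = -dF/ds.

Using L{t^n·e^(at)} = n!/(s-a)^(n+1), L{t·e^(2t)} = 1/(s-2)^2, so L{4·t·e^(2t)} = 4·1/(s-2)^2 = 4/(s-2)^2

Final answer: 4/(s-2)^2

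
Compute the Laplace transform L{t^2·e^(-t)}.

L{t^n·e^(at)} = n!/(s-a)^(n+1), so L{t^2·e^(-t)} = 2/(s+1)^3

Final answer: 2/(s+1)^3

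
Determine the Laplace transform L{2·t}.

L{t^n} = n!/s^(n+1), so L{t} = 1/s^2. Then L{2·t} = 2·1/s^2 = 2/s^2

Final answer: 2/s^2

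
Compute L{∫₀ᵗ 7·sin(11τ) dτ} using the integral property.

L{∫₀ᵗ f(τ)dτ} = F(s)/s with F(s) = 77/(s² + 121), so the result is (77/(s² + 121))/s = 77/(s(s² + 121))

Final answer: 77/(s(s² + 121))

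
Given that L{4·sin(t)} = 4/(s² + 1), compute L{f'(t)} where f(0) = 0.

L{f'(t)} = s·F(s) - f(0) = s·4/(s² + 1) - 0 = 4s/(s² + 1)

Final answer: 4s/(s² + 1)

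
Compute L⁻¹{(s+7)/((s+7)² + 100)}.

Using frequency shift: L⁻¹{(s-a)/((s-a)² + b²)} = e^(at)cos(bt). Here a=-7, b=10

Final answer: e^(-7t)·cos(10t)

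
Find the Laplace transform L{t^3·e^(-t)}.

L{t^n·e^(at)} = n!/(s-a)^(n+1), so L{t^3·e^(-t)} = 6/(s+1)^4

Final answer: 6/(s+1)^4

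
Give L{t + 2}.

L{t + 2} = L{t} + 2·L{1} = 1/s² + 2/s

Final answer: 1/s² + 2/s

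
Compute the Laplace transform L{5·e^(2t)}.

L{e^(at)} = 1/(s-a), so L{e^(2t)} = 1/(s-2). Then L{5·e^(2t)} = 5/(s-2)

Final answer: 5/(s-2)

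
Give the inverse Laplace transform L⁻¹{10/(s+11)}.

L⁻¹{1/(s-a)} = e^(at), so L⁻¹{1/(s+11)} = e^(-11t), and L⁻¹{10/(s+11)} = 10·e^(-11t)

Final answer: 10·e^(-11t)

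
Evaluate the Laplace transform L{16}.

L{16} = 16 · L{1} = 16/s

Final answer: 16/s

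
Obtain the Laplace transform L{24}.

L{24} = 24 · L{1} = 24/s

Final answer: 24/s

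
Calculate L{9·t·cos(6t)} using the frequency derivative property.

L{cos(6t)} = s/(s² + 36). Derivative: d/ds[s/(s² + 36)] = [(s² + 36) - s·2s]/(s² + 36)² = (36 - s²)/(s² + 36)². So L{t·cos(6t)} = -F'(s) = (s² - 36)/(s² + 36)². Then L{9·t·cos(6t)} = 9·(s² - 36)/(s² + 36)²

Final answer: 9·(s² - 36)/(s² + 36)²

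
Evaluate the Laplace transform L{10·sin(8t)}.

L{sin(ωt)} = ω/(s² + ω²), so L{sin(8t)} = 8/(s² + 64). Then L{10·sin(8t)} = 10·8/(s² + 64) = 80/(s² + 64)

Final answer: 80/(s² + 64)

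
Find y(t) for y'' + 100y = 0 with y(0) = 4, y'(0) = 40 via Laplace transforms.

L{y''} + 100L{y} = 0. s²Y - 4s - 40 + 100Y = 0. Y(s² + 100) = 4s + 40. Y = (4s + 40)/(s² + 100). Inverting: y(t) = 4cos(10t) + 4sin(10t)

Final answer: y(t) = 4cos(10t) + 4sin(10t)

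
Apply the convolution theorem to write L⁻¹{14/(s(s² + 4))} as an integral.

14/(s(s² + 4)) = (1/s)·(14/(s² + 4)) = L{1}·L{7·sin(2t)}. So f(t) = 1*(7·sin(2t)) = ∫₀ᵗ 7·sin(2τ) dτ

Final answer: ∫₀ᵗ 7·sin(2τ) dτ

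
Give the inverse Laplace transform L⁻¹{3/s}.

L⁻¹{c/s} = c, so L⁻¹{3/s} = 3

Final answer: 3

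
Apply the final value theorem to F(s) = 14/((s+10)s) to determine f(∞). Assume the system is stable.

f(∞) = lim_{s→0} sF(s) = lim_{s→0} 14/(s+10) = 7/5

Final answer: 7/5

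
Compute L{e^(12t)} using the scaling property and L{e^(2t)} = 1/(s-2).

Using L{f(at)} = (1/a)F(s/a) with a=6 and f(t) = e^(2t): L{e^(12t)} = (1/6) · 1/((s/6)-2) = (1/6) · 6/(s-12) = 1/(s-12)

Final answer: 1/(s-12)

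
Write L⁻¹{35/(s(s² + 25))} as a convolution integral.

35/(s(s² + 25)) = (1/s)·(35/(s² + 25)) = L{1}·L{7·sin(5t)}. So f(t) = 1*(7·sin(5t)) = ∫₀ᵗ 7·sin(5τ) dτ

Final answer: ∫₀ᵗ 7·sin(5τ) dτ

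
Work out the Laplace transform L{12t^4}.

L{12t^4} = 12 · L{t^4} = 12 · 24/s^5 = 288/s^5

Final answer: 288/s^5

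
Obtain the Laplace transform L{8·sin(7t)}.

L{sin(ωt)} = ω/(s² + ω²), so L{sin(7t)} = 7/(s² + 49). Then L{8·sin(7t)} = 8·7/(s² + 49) = 56/(s² + 49)

Final answer: 56/(s² + 49)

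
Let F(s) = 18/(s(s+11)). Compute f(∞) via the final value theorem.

f(∞) = lim_{s→0} s·18/(s(s+11)) = lim_{s→0} 18/(s+11) = 18/11 = 18/11

Final answer: 18/11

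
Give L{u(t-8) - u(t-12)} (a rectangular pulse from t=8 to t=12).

L{u(t-a)} = e^(-as)/s. L{u(t-8) - u(t-12)} = (e^(-8s) - e^(-12s))/s

Final answer: (e^(-8s) - e^(-12s))/s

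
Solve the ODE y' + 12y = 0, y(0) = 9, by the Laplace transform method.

L{y'} + 12L{y} = 0. sY - 9 + 12Y = 0. Y(s+12) = 9. Y = 9/(s+12)

Final answer: y(t) = 9e^(-12t)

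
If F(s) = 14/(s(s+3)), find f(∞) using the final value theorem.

f(∞) = lim_{s→0} s·14/(s(s+3)) = lim_{s→0} 14/(s+3) = 14/3 = 14/3

Final answer: 14/3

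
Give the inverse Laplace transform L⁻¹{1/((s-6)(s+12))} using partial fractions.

Decompose: A/(s-6) + B/(s+12). A = 1/18, B = -1/18. f(t) = (e^(6t) - e^(-12t))/18

Final answer: (e^(6t) - e^(-12t))/18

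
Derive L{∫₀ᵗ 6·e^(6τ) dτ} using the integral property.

L{∫₀ᵗ f(τ)dτ} = F(s)/s with F(s) = 6/(s-6), so L{∫₀ᵗ 6·e^(6τ) dτ} = 6/(s(s-6))

Final answer: 6/(s(s-6))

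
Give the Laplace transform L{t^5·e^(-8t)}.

L{t^n·e^(at)} = n!/(s-a)^(n+1), so L{t^5·e^(-8t)} = 120/(s+8)^6

Final answer: 120/(s+8)^6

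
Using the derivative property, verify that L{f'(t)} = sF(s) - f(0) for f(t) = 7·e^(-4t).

f'(t) = -28e^(-4t). Direct: L{f'(t)} = -28/(s+4). Property: s·7/(s+4) - 7 = (7s - 7(s+4))/(s+4) = -28/(s+4). ✓

Final answer: -28/(s+4)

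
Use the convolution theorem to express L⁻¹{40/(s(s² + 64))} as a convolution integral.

40/(s(s² + 64)) = (1/s)·(40/(s² + 64)) = L{1}·L{5·sin(8t)}. So f(t) = 1*(5·sin(8t)) = ∫₀ᵗ 5·sin(8τ) dτ

Final answer: ∫₀ᵗ 5·sin(8τ) dτ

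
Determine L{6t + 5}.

L{6t + 5} = 6·L{t} + 5·L{1} = 6/s² + 5/s

Final answer: 6/s² + 5/s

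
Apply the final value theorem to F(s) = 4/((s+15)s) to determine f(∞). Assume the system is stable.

f(∞) = lim_{s→0} sF(s) = lim_{s→0} 4/(s+15) = 4/15

Final answer: 4/15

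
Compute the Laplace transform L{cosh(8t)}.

L{cosh(ωt)} = s/(s² - ω²), so L{cosh(8t)} = s/(s² - 64)

Final answer: s/(s² - 64)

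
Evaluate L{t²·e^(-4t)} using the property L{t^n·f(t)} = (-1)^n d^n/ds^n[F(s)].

L{e^(-4t)} = 1/(s+4). d/ds[1/(s+4)] = -1/(s+4)². d²/ds²[1/(s+4)] = 2/(s+4)³. So L{t²·e^(-4t)} = (-1)² · 2/(s+4)³ = 2/(s+4)³

Final answer: 2/(s+4)³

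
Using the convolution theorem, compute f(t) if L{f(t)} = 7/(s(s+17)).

7/(s(s+17)) = (7/s)·(1/(s+17)) = L{7}·L{e^(-17t)}. By convolution, f(t) = 7*e^(-17t) = ∫₀ᵗ 7·e^(-17τ) dτ = 7·(1 - e^(-17t))/17

Final answer: 7·(1 - e^(-17t))/17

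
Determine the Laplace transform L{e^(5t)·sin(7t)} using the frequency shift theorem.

Frequency shift: L{e^(at)f(t)} = F(s-a). L{e^(5t)·sin(7t)} = 7/((s-5)² + 49)

Final answer: 7/((s-5)² + 49)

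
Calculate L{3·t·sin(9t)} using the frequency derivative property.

L{sin(9t)} = 9/(s² + 81). By L{t·f(t)} = -F'(s): -d/ds[9/(s² + 81)] = -(9)·(-2s)/(s² + 81)² = 18s/(s² + 81)². Then L{3·t·sin(9t)} = 3·18s/(s² + 81)² = 54s/(s² + 81)²

Final answer: 54s/(s² + 81)²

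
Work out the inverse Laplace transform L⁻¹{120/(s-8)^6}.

L⁻¹{n!/(s-a)^(n+1)} = t^n·e^(at), so L⁻¹{120/(s-8)^6} = t^5·e^(8t)

Final answer: t^5·e^(8t)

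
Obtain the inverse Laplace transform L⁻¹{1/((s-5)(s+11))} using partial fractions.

Decompose: A/(s-5) + B/(s+11). A = 1/16, B = -1/16. f(t) = (e^(5t) - e^(-11t))/16

Final answer: (e^(5t) - e^(-11t))/16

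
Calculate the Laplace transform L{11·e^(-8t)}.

L{e^(at)} = 1/(s-a), so L{e^(-8t)} = 1/(s+8). Then L{11·e^(-8t)} = 11/(s+8)

Final answer: 11/(s+8)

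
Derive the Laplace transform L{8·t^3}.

L{t^n} = n!/s^(n+1), so L{t^3} = 6/s^4. Then L{8·t^3} = 8·6/s^4 = 48/s^4

Final answer: 48/s^4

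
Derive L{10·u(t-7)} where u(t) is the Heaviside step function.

L{u(t-a)} = e^(-as)/s. Here a=7, so L{u(t-7)} = e^(-7s)/s, and L{10·u(t-7)} = 10·e^(-7s)/s

Final answer: 10·e^(-7s)/s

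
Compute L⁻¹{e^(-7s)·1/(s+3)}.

L⁻¹{1/(s+3)} = e^(-3t). By the time shift theorem, L⁻¹{e^(-as)F(s)} = u(t-a)f(t-a) with a=7, so L⁻¹{e^(-7s)·1/(s+3)} = u(t-7)·e^(-3(t-7))

Final answer: u(t-7)·e^(-3(t-7))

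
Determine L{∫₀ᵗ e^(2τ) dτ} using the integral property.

L{∫₀ᵗ f(τ)dτ} = F(s)/s with F(s) = 1/(s-2), so L{∫₀ᵗ e^(2τ) dτ} = 1/(s(s-2))

Final answer: 1/(s(s-2))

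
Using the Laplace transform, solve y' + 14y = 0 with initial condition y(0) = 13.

L{y'} + 14L{y} = 0. sY - 13 + 14Y = 0. Y(s+14) = 13. Y = 13/(s+14)

Final answer: y(t) = 13e^(-14t)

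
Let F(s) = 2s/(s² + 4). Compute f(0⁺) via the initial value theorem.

f(0⁺) = lim_{s→∞} s·2s/(s² + 4) = lim_{s→∞} 2s²/(s² + 4) = 2

Final answer: 2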